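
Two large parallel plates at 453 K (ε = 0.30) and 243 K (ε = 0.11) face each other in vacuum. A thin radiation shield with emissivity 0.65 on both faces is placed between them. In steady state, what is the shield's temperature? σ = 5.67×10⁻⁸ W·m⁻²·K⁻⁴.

In steady state the net flux on the hot side equals that on the cold side.
σ(T₁⁴−T_s⁴)/D₁ = σ(T_s⁴−T₂⁴)/D₂, with D₁ = 1/ε₁+1/ε_s−1 = 3.872, D₂ = 1/ε_s+1/ε₂−1 = 9.629.
Solve for T_s⁴: T_s⁴ = (D₂·T₁⁴ + D₁·T₂⁴)/(D₁+D₂) = 3.103×10¹⁰ K⁴.

T_s ≈ 420 K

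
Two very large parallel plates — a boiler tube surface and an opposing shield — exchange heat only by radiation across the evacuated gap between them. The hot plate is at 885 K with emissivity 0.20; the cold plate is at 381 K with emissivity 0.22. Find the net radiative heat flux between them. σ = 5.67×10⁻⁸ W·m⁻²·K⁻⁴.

q ≈ 3930 W/m²

For two infinite grey parallel plates, q = σ(T₁⁴ − T₂⁴)/(1/ε₁ + 1/ε₂ − 1).
T₁⁴ − T₂⁴ = 6.134×10¹¹ − 2.107×10¹⁰ = 5.924×10¹¹ K⁴.
1/ε₁ + 1/ε₂ − 1 = 5.000 + 4.545 − 1 = 8.545.
q = 5.67×10⁻⁸ × 5.924×10¹¹ / 8.545.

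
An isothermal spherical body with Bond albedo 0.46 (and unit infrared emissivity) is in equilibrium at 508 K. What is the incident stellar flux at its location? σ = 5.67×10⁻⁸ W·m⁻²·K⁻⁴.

S ≈ 28000 W/m²

(1−a)S·πr² = σ·4πr²·T⁴ ⇒ S = 4σT⁴/(1−a).
S = 4·5.67×10⁻⁸·6.660×10¹⁰/0.540.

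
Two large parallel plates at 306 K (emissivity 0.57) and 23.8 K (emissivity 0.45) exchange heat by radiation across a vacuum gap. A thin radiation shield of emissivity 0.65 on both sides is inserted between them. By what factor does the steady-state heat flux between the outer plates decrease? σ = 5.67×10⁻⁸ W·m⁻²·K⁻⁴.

Without shield: q₀ = σΔ(T⁴)/(1/ε₁+1/ε₂−1) with denominator 2.977.
With shield the two gaps are in series; the resistances add: (1/ε₁+1/ε_s−1)+(1/ε_s+1/ε₂−1) = 2.293+2.761 = 5.054.
Heat-flux ratio q₀/q = 5.054/2.977.

factor ≈ 1.70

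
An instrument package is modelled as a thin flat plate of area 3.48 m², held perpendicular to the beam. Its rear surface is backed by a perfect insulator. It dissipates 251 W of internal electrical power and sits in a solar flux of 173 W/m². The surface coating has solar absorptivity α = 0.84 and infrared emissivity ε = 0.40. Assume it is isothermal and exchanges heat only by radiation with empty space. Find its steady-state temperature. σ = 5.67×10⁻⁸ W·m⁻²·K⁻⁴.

T ≈ 313 K

At steady state, absorbed solar power + internal power = radiated power.
Absorbed: α·S·A_cross = 0.84·173·3.480 = 505.7 W (cross-section A).
Total input = 505.7 + 251 = 756.7 W.
Radiated: εσ·A_surf·T⁴ with A_surf = A = 3.480 m².
T⁴ = 756.7/(0.40·5.67×10⁻⁸·3.480) = 9.588×10⁹ K⁴.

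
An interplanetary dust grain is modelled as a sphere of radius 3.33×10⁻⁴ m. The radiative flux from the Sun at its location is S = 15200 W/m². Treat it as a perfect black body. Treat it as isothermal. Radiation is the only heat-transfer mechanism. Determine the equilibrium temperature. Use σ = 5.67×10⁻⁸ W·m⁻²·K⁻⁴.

At equilibrium, absorbed power = emitted power.
Absorbing cross-section = πr² = 3.484×10⁻⁷ m²; emitting surface = 4πr² = 1.393×10⁻⁶ m² (ratio 4).
S·A_cross = εσ·A_surf·T⁴  ⇒  T⁴ = S/(4σ).
T⁴ = 1.00·15200/(4·5.67×10⁻⁸) = 6.702×10¹⁰ K⁴.
T = (6.702×10¹⁰)^(1/4).

T ≈ 509 K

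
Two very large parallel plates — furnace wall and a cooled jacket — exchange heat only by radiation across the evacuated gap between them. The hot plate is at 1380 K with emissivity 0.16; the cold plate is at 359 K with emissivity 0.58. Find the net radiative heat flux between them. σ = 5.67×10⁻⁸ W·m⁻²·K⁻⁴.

For two infinite grey parallel plates, q = σ(T₁⁴ − T₂⁴)/(1/ε₁ + 1/ε₂ − 1).
T₁⁴ − T₂⁴ = 3.627×10¹² − 1.661×10¹⁰ = 3.610×10¹² K⁴.
1/ε₁ + 1/ε₂ − 1 = 6.250 + 1.724 − 1 = 6.974.
q = 5.67×10⁻⁸ × 3.610×10¹² / 6.974.

q ≈ 29400 W/m²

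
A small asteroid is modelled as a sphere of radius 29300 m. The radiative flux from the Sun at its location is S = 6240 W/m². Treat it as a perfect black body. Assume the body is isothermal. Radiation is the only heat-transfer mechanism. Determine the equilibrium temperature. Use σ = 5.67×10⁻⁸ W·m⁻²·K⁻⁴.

At equilibrium, absorbed power = emitted power.
Absorbing cross-section = πr² = 2.697×10⁹ m²; emitting surface = 4πr² = 1.079×10¹⁰ m² (ratio 4).
S·A_cross = εσ·A_surf·T⁴  ⇒  T⁴ = S/(4σ).
T⁴ = 1.00·6240/(4·5.67×10⁻⁸) = 2.751×10¹⁰ K⁴.
T = (2.751×10¹⁰)^(1/4).

T ≈ 407 K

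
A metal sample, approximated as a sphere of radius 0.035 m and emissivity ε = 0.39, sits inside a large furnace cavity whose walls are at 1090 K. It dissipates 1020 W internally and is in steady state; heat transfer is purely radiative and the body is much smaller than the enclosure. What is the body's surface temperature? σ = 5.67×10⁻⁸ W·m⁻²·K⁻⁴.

T ≈ 1450 K

For a small grey body in a large enclosure, net radiated power = εσA(T⁴ − T_w⁴).
Steady state: P = εσA(T⁴ − T_w⁴) with A = 4πr² = 0.01539 m².
T⁴ = P/(εσA) + T_w⁴ = 1020/(0.39·5.67×10⁻⁸·0.01539) + (1090)⁴
    = 2.996×10¹² + 1.412×10¹² = 4.408×10¹² K⁴.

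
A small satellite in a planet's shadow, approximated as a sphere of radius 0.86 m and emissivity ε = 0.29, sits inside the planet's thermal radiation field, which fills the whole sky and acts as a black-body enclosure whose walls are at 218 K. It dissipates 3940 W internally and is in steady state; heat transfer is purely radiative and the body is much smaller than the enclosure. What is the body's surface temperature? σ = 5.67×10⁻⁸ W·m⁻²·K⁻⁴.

T ≈ 409 K

For a small grey body in a large enclosure, net radiated power = εσA(T⁴ − T_w⁴).
Steady state: P = εσA(T⁴ − T_w⁴) with A = 4πr² = 9.294 m².
T⁴ = P/(εσA) + T_w⁴ = 3940/(0.29·5.67×10⁻⁸·9.294) + (218)⁴
    = 2.578×10¹⁰ + 2.259×10⁹ = 2.804×10¹⁰ K⁴.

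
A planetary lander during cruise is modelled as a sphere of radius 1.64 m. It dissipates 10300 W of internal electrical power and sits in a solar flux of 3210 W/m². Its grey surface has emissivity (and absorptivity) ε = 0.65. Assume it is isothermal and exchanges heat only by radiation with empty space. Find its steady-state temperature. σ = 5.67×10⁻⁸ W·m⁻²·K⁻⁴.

At steady state, absorbed solar power + internal power = radiated power.
Absorbed: α·S·A_cross = 0.65·3210·8.450 = 17630 W (cross-section πr²).
Total input = 17630 + 10300 = 27930 W.
Radiated: εσ·A_surf·T⁴ with A_surf = 4πr² = 33.80 m².
T⁴ = 27930/(0.65·5.67×10⁻⁸·33.80) = 2.242×10¹⁰ K⁴.

T ≈ 387 K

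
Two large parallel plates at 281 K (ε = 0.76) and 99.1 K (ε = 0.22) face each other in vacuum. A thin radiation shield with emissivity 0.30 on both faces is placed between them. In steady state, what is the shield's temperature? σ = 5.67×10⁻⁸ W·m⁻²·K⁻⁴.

In steady state the net flux on the hot side equals that on the cold side.
σ(T₁⁴−T_s⁴)/D₁ = σ(T_s⁴−T₂⁴)/D₂, with D₁ = 1/ε₁+1/ε_s−1 = 3.649, D₂ = 1/ε_s+1/ε₂−1 = 6.879.
Solve for T_s⁴: T_s⁴ = (D₂·T₁⁴ + D₁·T₂⁴)/(D₁+D₂) = 4.107×10⁹ K⁴.

T_s ≈ 253 K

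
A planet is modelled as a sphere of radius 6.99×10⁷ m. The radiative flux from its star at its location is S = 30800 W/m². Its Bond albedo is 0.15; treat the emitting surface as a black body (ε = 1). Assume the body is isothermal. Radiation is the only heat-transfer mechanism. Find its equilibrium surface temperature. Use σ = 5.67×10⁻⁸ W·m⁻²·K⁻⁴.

T ≈ 583 K

At equilibrium, absorbed power = emitted power.
Absorbing cross-section = πr² = 1.535×10¹⁶ m²; emitting surface = 4πr² = 6.140×10¹⁶ m² (ratio 4).
(1−a)S·A_cross = εσ·A_surf·T⁴  ⇒  T⁴ = (1−a)S/(4σ).
T⁴ = 0.850·30800/(4·5.67×10⁻⁸) = 1.154×10¹¹ K⁴.
T = (1.154×10¹¹)^(1/4).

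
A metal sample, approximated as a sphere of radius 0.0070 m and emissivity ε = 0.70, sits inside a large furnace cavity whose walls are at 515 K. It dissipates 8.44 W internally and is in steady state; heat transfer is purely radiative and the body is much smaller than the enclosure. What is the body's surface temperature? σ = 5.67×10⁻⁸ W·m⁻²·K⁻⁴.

T ≈ 803 K

For a small grey body in a large enclosure, net radiated power = εσA(T⁴ − T_w⁴).
Steady state: P = εσA(T⁴ − T_w⁴) with A = 4πr² = 6.158×10⁻⁴ m².
T⁴ = P/(εσA) + T_w⁴ = 8.44/(0.70·5.67×10⁻⁸·6.158×10⁻⁴) + (515)⁴
    = 3.453×10¹¹ + 7.034×10¹⁰ = 4.157×10¹¹ K⁴.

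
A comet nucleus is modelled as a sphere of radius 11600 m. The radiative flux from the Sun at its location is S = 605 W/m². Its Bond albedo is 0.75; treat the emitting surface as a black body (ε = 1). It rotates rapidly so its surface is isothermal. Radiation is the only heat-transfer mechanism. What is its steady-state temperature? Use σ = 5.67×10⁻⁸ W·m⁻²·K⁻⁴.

At equilibrium, absorbed power = emitted power.
Absorbing cross-section = πr² = 4.227×10⁸ m²; emitting surface = 4πr² = 1.691×10⁹ m² (ratio 4).
(1−a)S·A_cross = εσ·A_surf·T⁴  ⇒  T⁴ = (1−a)S/(4σ).
T⁴ = 0.250·605/(4·5.67×10⁻⁸) = 6.669×10⁸ K⁴.
T = (6.669×10⁸)^(1/4).

T ≈ 161 K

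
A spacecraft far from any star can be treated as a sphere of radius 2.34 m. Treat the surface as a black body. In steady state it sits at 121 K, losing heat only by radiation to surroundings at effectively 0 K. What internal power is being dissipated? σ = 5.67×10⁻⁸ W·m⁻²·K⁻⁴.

Steady state: P = εσA T⁴.
A = 4πr² = 68.81 m²; T⁴ = (121)⁴ = 2.144×10⁸ K⁴.
P = 1.0 × 5.67×10⁻⁸ × 68.81 × 2.144×10⁸.

P ≈ 836 W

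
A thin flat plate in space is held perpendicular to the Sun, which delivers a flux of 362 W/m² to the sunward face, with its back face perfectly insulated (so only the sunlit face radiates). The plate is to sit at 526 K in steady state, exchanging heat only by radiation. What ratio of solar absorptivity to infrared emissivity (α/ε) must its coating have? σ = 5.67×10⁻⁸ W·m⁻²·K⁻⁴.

Balance: αS·A = εσ·1A·T⁴ ⇒ α/ε = σT⁴/S.
α/ε = 5.67×10⁻⁸·(526)⁴/362 = 5.67×10⁻⁸·7.655×10¹⁰/362.

α/ε ≈ 12.0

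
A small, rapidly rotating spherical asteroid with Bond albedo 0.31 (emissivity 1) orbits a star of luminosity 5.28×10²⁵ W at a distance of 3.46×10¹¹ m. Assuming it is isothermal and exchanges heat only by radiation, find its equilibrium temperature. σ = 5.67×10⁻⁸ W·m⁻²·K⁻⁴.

T ≈ 102 K

First find the stellar flux at distance d: S = L/(4πd²) = 5.28×10²⁵/(4π·(3.46×10¹¹)²) = 35.10 W/m².
For an isothermal sphere, absorbed (1−a)S·πr² = emitted σ·4πr²·T⁴, so T⁴ = (1−a)S/(4σ).
T⁴ = 0.690·35.10/(4·5.67×10⁻⁸) = 1.068×10⁸ K⁴.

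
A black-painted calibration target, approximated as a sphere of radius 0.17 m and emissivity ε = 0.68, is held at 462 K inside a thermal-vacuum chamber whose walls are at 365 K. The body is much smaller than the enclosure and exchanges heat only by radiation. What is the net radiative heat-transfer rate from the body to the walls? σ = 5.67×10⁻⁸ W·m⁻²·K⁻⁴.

For a small grey body in a large enclosure: P_net = εσA(T_body⁴ − T_wall⁴).
A = 4πr² = 0.3632 m²; T_body⁴ − T_wall⁴ = 4.556×10¹⁰ − 1.775×10¹⁰ = 2.781×10¹⁰ K⁴.
|P_net| = 0.68·5.67×10⁻⁸·0.3632·2.781×10¹⁰.

P_net ≈ 389 W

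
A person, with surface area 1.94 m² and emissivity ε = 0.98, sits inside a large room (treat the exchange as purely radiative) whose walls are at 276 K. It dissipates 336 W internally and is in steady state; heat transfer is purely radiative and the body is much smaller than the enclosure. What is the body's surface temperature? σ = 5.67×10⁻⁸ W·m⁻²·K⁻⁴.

For a small grey body in a large enclosure, net radiated power = εσA(T⁴ − T_w⁴).
Steady state: P = εσA(T⁴ − T_w⁴) with A = 1.94 m².
T⁴ = P/(εσA) + T_w⁴ = 336/(0.98·5.67×10⁻⁸·1.940) + (276)⁴
    = 3.117×10⁹ + 5.803×10⁹ = 8.920×10⁹ K⁴.

T ≈ 307 K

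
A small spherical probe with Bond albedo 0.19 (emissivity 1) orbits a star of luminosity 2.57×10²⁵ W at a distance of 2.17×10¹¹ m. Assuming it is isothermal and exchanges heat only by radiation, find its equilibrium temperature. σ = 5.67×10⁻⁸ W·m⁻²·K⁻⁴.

First find the stellar flux at distance d: S = L/(4πd²) = 2.57×10²⁵/(4π·(2.17×10¹¹)²) = 43.43 W/m².
For an isothermal sphere, absorbed (1−a)S·πr² = emitted σ·4πr²·T⁴, so T⁴ = (1−a)S/(4σ).
T⁴ = 0.810·43.43/(4·5.67×10⁻⁸) = 1.551×10⁸ K⁴.

T ≈ 112 K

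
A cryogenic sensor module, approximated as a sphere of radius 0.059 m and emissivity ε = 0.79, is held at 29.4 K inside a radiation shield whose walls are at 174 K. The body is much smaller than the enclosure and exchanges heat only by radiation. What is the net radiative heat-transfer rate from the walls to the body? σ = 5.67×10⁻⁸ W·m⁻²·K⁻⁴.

For a small grey body in a large enclosure: P_net = εσA(T_body⁴ − T_wall⁴).
A = 4πr² = 0.04374 m²; T_body⁴ − T_wall⁴ = 7.471×10⁵ − 9.166×10⁸ = -9.159×10⁸ K⁴.
|P_net| = 0.79·5.67×10⁻⁸·0.04374·9.159×10⁸.

P_net ≈ 1.79 W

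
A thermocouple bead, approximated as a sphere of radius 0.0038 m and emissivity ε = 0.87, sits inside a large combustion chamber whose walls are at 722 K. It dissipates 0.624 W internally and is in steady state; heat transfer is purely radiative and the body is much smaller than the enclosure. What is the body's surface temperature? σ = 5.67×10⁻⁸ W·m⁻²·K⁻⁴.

For a small grey body in a large enclosure, net radiated power = εσA(T⁴ − T_w⁴).
Steady state: P = εσA(T⁴ − T_w⁴) with A = 4πr² = 1.815×10⁻⁴ m².
T⁴ = P/(εσA) + T_w⁴ = 0.624/(0.87·5.67×10⁻⁸·1.815×10⁻⁴) + (722)⁴
    = 6.971×10¹⁰ + 2.717×10¹¹ = 3.414×10¹¹ K⁴.

T ≈ 764 K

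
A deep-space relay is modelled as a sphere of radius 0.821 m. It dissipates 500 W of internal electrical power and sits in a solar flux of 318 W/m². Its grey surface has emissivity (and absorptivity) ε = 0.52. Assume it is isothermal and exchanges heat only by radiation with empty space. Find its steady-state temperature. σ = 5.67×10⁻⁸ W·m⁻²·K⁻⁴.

T ≈ 242 K

At steady state, absorbed solar power + internal power = radiated power.
Absorbed: α·S·A_cross = 0.52·318·2.118 = 350.2 W (cross-section πr²).
Total input = 350.2 + 500 = 850.2 W.
Radiated: εσ·A_surf·T⁴ with A_surf = 4πr² = 8.470 m².
T⁴ = 850.2/(0.52·5.67×10⁻⁸·8.470) = 3.404×10⁹ K⁴.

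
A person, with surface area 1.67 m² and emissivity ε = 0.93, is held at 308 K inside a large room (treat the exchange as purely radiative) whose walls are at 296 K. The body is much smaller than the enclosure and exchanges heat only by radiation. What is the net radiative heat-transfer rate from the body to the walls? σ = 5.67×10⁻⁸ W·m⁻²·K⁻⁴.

P_net ≈ 116 W

For a small grey body in a large enclosure: P_net = εσA(T_body⁴ − T_wall⁴).
A = 1.67 m²; T_body⁴ − T_wall⁴ = 8.999×10⁹ − 7.677×10⁹ = 1.323×10⁹ K⁴.
|P_net| = 0.93·5.67×10⁻⁸·1.670·1.323×10⁹.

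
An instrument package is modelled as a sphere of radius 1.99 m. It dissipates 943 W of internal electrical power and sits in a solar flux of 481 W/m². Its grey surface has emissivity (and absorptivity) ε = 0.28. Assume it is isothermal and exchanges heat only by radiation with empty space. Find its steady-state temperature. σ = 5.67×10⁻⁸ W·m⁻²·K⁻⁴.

T ≈ 240 K

At steady state, absorbed solar power + internal power = radiated power.
Absorbed: α·S·A_cross = 0.28·481·12.44 = 1676 W (cross-section πr²).
Total input = 1676 + 943 = 2619 W.
Radiated: εσ·A_surf·T⁴ with A_surf = 4πr² = 49.76 m².
T⁴ = 2619/(0.28·5.67×10⁻⁸·49.76) = 3.314×10⁹ K⁴.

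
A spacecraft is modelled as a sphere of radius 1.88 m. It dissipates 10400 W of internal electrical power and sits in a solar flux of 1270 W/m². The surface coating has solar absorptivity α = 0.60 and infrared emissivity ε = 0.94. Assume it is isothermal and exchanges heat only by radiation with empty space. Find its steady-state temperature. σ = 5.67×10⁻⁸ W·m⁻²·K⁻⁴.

At steady state, absorbed solar power + internal power = radiated power.
Absorbed: α·S·A_cross = 0.60·1270·11.10 = 8461 W (cross-section πr²).
Total input = 8461 + 10400 = 18860 W.
Radiated: εσ·A_surf·T⁴ with A_surf = 4πr² = 44.41 m².
T⁴ = 18860/(0.94·5.67×10⁻⁸·44.41) = 7.968×10⁹ K⁴.

T ≈ 299 K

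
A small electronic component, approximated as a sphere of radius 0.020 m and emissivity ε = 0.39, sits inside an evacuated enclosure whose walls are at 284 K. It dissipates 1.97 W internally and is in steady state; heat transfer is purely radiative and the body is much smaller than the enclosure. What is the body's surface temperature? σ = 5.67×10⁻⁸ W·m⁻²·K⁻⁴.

For a small grey body in a large enclosure, net radiated power = εσA(T⁴ − T_w⁴).
Steady state: P = εσA(T⁴ − T_w⁴) with A = 4πr² = 0.005027 m².
T⁴ = P/(εσA) + T_w⁴ = 1.97/(0.39·5.67×10⁻⁸·0.005027) + (284)⁴
    = 1.772×10¹⁰ + 6.505×10⁹ = 2.423×10¹⁰ K⁴.

T ≈ 395 K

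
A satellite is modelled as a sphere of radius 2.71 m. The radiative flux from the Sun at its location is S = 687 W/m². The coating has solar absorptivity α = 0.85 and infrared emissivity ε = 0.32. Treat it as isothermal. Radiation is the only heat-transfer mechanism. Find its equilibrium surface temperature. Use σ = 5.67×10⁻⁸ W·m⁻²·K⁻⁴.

At equilibrium, absorbed power = emitted power.
Absorbing cross-section = πr² = 23.07 m²; emitting surface = 4πr² = 92.29 m² (ratio 4).
αS·A_cross = εσ·A_surf·T⁴  ⇒  T⁴ = αS/(ε·4σ).
T⁴ = 0.850·687/(0.32·4·5.67×10⁻⁸) = 8.046×10⁹ K⁴.
T = (8.046×10⁹)^(1/4).

T ≈ 299 K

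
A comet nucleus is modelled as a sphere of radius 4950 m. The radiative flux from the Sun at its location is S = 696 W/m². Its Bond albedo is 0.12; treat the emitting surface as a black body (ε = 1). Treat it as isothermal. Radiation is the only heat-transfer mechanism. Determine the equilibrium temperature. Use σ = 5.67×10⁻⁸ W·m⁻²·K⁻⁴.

At equilibrium, absorbed power = emitted power.
Absorbing cross-section = πr² = 7.698×10⁷ m²; emitting surface = 4πr² = 3.079×10⁸ m² (ratio 4).
(1−a)S·A_cross = εσ·A_surf·T⁴  ⇒  T⁴ = (1−a)S/(4σ).
T⁴ = 0.880·696/(4·5.67×10⁻⁸) = 2.701×10⁹ K⁴.
T = (2.701×10⁹)^(1/4).

T ≈ 228 K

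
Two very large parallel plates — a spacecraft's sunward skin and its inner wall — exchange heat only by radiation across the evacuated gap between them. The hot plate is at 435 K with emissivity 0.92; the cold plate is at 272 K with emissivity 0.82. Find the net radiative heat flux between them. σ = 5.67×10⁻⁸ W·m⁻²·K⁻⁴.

For two infinite grey parallel plates, q = σ(T₁⁴ − T₂⁴)/(1/ε₁ + 1/ε₂ − 1).
T₁⁴ − T₂⁴ = 3.581×10¹⁰ − 5.474×10⁹ = 3.033×10¹⁰ K⁴.
1/ε₁ + 1/ε₂ − 1 = 1.087 + 1.220 − 1 = 1.306.
q = 5.67×10⁻⁸ × 3.033×10¹⁰ / 1.306.

q ≈ 1320 W/m²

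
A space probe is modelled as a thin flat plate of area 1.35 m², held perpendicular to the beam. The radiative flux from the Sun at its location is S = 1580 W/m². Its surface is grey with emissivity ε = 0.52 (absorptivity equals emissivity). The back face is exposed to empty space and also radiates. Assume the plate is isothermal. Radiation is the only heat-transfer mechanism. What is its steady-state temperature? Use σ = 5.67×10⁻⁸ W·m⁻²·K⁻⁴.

At equilibrium, absorbed power = emitted power.
Absorbing cross-section = A = 1.350 m²; emitting surface = 2A = 2.700 m² (ratio 2).
εS·A_cross = εσ·A_surf·T⁴  ⇒  T⁴ = S/(2σ)   (ε cancels).
T⁴ = 1580/(2·5.67×10⁻⁸) = 1.393×10¹⁰ K⁴.
T = (1.393×10¹⁰)^(1/4).

T ≈ 344 K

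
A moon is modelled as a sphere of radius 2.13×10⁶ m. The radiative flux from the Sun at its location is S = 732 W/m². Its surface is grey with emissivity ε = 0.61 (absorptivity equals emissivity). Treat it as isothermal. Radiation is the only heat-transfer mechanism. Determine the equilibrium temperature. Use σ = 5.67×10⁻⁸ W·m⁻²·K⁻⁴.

At equilibrium, absorbed power = emitted power.
Absorbing cross-section = πr² = 1.425×10¹³ m²; emitting surface = 4πr² = 5.701×10¹³ m² (ratio 4).
εS·A_cross = εσ·A_surf·T⁴  ⇒  T⁴ = S/(4σ)   (ε cancels).
T⁴ = 732/(4·5.67×10⁻⁸) = 3.228×10⁹ K⁴.
T = (3.228×10⁹)^(1/4).

T ≈ 238 K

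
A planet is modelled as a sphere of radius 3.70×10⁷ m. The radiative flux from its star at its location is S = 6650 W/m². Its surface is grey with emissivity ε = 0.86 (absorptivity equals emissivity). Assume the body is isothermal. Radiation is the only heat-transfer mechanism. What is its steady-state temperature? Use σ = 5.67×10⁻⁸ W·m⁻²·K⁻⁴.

T ≈ 414 K

At equilibrium, absorbed power = emitted power.
Absorbing cross-section = πr² = 4.301×10¹⁵ m²; emitting surface = 4πr² = 1.720×10¹⁶ m² (ratio 4).
εS·A_cross = εσ·A_surf·T⁴  ⇒  T⁴ = S/(4σ)   (ε cancels).
T⁴ = 6650/(4·5.67×10⁻⁸) = 2.932×10¹⁰ K⁴.
T = (2.932×10¹⁰)^(1/4).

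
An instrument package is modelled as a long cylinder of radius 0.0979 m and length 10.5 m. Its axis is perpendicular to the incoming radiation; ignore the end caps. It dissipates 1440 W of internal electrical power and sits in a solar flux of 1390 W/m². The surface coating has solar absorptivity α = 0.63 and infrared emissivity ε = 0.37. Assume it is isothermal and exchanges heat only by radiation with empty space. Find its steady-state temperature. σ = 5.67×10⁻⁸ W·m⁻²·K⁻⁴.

T ≈ 393 K

At steady state, absorbed solar power + internal power = radiated power.
Absorbed: α·S·A_cross = 0.63·1390·2.056 = 1800 W (cross-section 2rL).
Total input = 1800 + 1440 = 3240 W.
Radiated: εσ·A_surf·T⁴ with A_surf = 2πrL = 6.459 m².
T⁴ = 3240/(0.37·5.67×10⁻⁸·6.459) = 2.391×10¹⁰ K⁴.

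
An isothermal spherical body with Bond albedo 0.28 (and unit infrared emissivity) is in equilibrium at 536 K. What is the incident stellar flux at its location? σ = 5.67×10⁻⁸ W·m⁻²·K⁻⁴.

S ≈ 26000 W/m²

(1−a)S·πr² = σ·4πr²·T⁴ ⇒ S = 4σT⁴/(1−a).
S = 4·5.67×10⁻⁸·8.254×10¹⁰/0.720.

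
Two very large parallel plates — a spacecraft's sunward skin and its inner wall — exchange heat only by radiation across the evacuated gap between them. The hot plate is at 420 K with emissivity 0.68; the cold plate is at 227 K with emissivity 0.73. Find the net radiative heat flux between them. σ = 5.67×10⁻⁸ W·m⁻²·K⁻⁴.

q ≈ 877 W/m²

For two infinite grey parallel plates, q = σ(T₁⁴ − T₂⁴)/(1/ε₁ + 1/ε₂ − 1).
T₁⁴ − T₂⁴ = 3.112×10¹⁰ − 2.655×10⁹ = 2.846×10¹⁰ K⁴.
1/ε₁ + 1/ε₂ − 1 = 1.471 + 1.370 − 1 = 1.840.
q = 5.67×10⁻⁸ × 2.846×10¹⁰ / 1.840.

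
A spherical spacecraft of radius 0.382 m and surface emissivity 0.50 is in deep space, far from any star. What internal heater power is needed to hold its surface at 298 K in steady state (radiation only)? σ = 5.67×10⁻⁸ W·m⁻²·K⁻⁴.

P = εσ·4πr²·T⁴.
4πr² = 1.834 m²; T⁴ = 7.886×10⁹ K⁴.
P = 0.50·5.67×10⁻⁸·1.834·7.886×10⁹.

P ≈ 410 W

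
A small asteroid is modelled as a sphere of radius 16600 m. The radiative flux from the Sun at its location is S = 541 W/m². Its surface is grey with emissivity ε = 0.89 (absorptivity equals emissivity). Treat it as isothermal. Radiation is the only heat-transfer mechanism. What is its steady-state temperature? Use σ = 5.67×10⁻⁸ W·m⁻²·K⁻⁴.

At equilibrium, absorbed power = emitted power.
Absorbing cross-section = πr² = 8.657×10⁸ m²; emitting surface = 4πr² = 3.463×10⁹ m² (ratio 4).
εS·A_cross = εσ·A_surf·T⁴  ⇒  T⁴ = S/(4σ)   (ε cancels).
T⁴ = 541/(4·5.67×10⁻⁸) = 2.385×10⁹ K⁴.
T = (2.385×10⁹)^(1/4).

T ≈ 221 K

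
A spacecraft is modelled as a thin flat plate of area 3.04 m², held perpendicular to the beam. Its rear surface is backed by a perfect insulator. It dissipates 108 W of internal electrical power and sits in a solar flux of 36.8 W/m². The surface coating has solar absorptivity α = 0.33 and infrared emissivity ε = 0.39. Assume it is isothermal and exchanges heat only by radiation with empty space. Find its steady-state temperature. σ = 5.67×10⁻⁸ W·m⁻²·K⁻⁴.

At steady state, absorbed solar power + internal power = radiated power.
Absorbed: α·S·A_cross = 0.33·36.8·3.040 = 36.92 W (cross-section A).
Total input = 36.92 + 108 = 144.9 W.
Radiated: εσ·A_surf·T⁴ with A_surf = A = 3.040 m².
T⁴ = 144.9/(0.39·5.67×10⁻⁸·3.040) = 2.156×10⁹ K⁴.

T ≈ 215 K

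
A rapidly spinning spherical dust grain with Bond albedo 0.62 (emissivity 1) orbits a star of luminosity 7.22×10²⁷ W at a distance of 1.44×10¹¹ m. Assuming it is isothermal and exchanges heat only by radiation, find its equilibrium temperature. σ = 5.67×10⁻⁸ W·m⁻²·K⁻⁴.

T ≈ 464 K

First find the stellar flux at distance d: S = L/(4πd²) = 7.22×10²⁷/(4π·(1.44×10¹¹)²) = 27710 W/m².
For an isothermal sphere, absorbed (1−a)S·πr² = emitted σ·4πr²·T⁴, so T⁴ = (1−a)S/(4σ).
T⁴ = 0.380·27710/(4·5.67×10⁻⁸) = 4.642×10¹⁰ K⁴.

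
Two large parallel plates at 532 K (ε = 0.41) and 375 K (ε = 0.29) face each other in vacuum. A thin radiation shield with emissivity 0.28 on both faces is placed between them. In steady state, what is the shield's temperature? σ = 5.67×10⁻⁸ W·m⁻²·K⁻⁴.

T_s ≈ 479 K

In steady state the net flux on the hot side equals that on the cold side.
σ(T₁⁴−T_s⁴)/D₁ = σ(T_s⁴−T₂⁴)/D₂, with D₁ = 1/ε₁+1/ε_s−1 = 5.010, D₂ = 1/ε_s+1/ε₂−1 = 6.020.
Solve for T_s⁴: T_s⁴ = (D₂·T₁⁴ + D₁·T₂⁴)/(D₁+D₂) = 5.270×10¹⁰ K⁴.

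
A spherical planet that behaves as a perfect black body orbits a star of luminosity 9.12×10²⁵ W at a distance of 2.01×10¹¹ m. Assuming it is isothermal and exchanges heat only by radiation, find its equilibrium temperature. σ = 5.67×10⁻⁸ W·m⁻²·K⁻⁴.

First find the stellar flux at distance d: S = L/(4πd²) = 9.12×10²⁵/(4π·(2.01×10¹¹)²) = 179.6 W/m².
For an isothermal sphere, absorbed (1−a)S·πr² = emitted σ·4πr²·T⁴, so T⁴ = (1−a)S/(4σ).
T⁴ = 1.00·179.6/(4·5.67×10⁻⁸) = 7.920×10⁸ K⁴.

T ≈ 168 K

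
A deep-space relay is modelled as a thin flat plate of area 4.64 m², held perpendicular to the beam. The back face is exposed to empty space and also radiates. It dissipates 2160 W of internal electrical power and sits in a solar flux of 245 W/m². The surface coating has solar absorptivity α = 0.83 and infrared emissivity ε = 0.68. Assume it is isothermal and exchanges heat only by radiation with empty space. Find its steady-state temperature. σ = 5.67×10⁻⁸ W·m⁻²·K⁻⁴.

T ≈ 305 K

At steady state, absorbed solar power + internal power = radiated power.
Absorbed: α·S·A_cross = 0.83·245·4.640 = 943.5 W (cross-section A).
Total input = 943.5 + 2160 = 3104 W.
Radiated: εσ·A_surf·T⁴ with A_surf = 2A = 9.280 m².
T⁴ = 3104/(0.68·5.67×10⁻⁸·9.280) = 8.674×10⁹ K⁴.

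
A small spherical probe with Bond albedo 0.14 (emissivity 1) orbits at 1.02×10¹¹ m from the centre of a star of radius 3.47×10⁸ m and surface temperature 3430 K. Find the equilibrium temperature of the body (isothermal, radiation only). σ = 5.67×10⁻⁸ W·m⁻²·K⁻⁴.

T ≈ 136 K

The star's surface emits σT_*⁴; at distance d the flux is S = σT_*⁴(R_*/d)².
S = 5.67×10⁻⁸·(3430)⁴·(3.47×10⁸/1.02×10¹¹)² = 90.83 W/m².
For an isothermal sphere T⁴ = (1−a)S/(4σ) = 3.444×10⁸ K⁴.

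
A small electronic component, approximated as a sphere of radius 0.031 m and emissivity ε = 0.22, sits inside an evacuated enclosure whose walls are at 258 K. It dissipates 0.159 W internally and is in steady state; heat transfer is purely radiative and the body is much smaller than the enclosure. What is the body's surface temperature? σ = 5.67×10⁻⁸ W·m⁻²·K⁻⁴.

For a small grey body in a large enclosure, net radiated power = εσA(T⁴ − T_w⁴).
Steady state: P = εσA(T⁴ − T_w⁴) with A = 4πr² = 0.01208 m².
T⁴ = P/(εσA) + T_w⁴ = 0.159/(0.22·5.67×10⁻⁸·0.01208) + (258)⁴
    = 1.055×10⁹ + 4.431×10⁹ = 5.486×10⁹ K⁴.

T ≈ 272 K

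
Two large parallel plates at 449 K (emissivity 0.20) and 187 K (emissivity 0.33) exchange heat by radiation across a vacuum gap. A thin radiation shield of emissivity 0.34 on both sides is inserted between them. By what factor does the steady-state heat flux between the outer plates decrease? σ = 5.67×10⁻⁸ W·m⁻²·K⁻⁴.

Without shield: q₀ = σΔ(T⁴)/(1/ε₁+1/ε₂−1) with denominator 7.030.
With shield the two gaps are in series; the resistances add: (1/ε₁+1/ε_s−1)+(1/ε_s+1/ε₂−1) = 6.941+4.971 = 11.91.
Heat-flux ratio q₀/q = 11.91/7.030.

factor ≈ 1.69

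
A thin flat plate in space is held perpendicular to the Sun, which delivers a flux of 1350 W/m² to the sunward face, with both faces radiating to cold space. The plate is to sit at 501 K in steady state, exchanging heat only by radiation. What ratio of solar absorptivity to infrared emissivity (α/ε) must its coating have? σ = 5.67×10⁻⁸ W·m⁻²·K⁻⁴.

Balance: αS·A = εσ·2A·T⁴ ⇒ α/ε = 2σT⁴/S.
α/ε = 2·5.67×10⁻⁸·(501)⁴/1350 = 2·5.67×10⁻⁸·6.300×10¹⁰/1350.

α/ε ≈ 5.29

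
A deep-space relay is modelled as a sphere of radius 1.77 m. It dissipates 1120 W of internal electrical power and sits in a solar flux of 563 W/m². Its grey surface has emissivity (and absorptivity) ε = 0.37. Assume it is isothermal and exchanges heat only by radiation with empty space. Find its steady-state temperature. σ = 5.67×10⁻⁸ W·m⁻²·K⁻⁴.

At steady state, absorbed solar power + internal power = radiated power.
Absorbed: α·S·A_cross = 0.37·563·9.842 = 2050 W (cross-section πr²).
Total input = 2050 + 1120 = 3170 W.
Radiated: εσ·A_surf·T⁴ with A_surf = 4πr² = 39.37 m².
T⁴ = 3170/(0.37·5.67×10⁻⁸·39.37) = 3.838×10⁹ K⁴.

T ≈ 249 K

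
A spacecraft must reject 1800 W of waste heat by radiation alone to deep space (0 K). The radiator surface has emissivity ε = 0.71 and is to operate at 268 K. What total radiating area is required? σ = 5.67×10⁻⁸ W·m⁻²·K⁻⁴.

A ≈ 8.67 m²

P = εσA T⁴ ⇒ A = P/(εσT⁴).
T⁴ = 5.159×10⁹ K⁴.
A = 1800/(0.71 × 5.67×10⁻⁸ × 5.159×10⁹).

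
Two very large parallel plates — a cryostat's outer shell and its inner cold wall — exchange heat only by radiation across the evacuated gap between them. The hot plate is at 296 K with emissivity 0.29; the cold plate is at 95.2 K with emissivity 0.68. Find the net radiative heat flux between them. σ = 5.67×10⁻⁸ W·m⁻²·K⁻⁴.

q ≈ 110 W/m²

For two infinite grey parallel plates, q = σ(T₁⁴ − T₂⁴)/(1/ε₁ + 1/ε₂ − 1).
T₁⁴ − T₂⁴ = 7.677×10⁹ − 8.214×10⁷ = 7.594×10⁹ K⁴.
1/ε₁ + 1/ε₂ − 1 = 3.448 + 1.471 − 1 = 3.919.
q = 5.67×10⁻⁸ × 7.594×10⁹ / 3.919.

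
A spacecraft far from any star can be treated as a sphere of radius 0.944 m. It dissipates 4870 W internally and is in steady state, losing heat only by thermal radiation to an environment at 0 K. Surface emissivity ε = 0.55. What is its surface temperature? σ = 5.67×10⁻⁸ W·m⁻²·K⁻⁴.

Steady state: internal power = radiated power, P = εσA T⁴.
Radiating area A = 4πr² = 11.20 m².
T⁴ = P/(εσA) = 4870/(0.55·5.67×10⁻⁸·11.20) = 1.395×10¹⁰ K⁴.
T = (1.395×10¹⁰)^(1/4).

T ≈ 344 K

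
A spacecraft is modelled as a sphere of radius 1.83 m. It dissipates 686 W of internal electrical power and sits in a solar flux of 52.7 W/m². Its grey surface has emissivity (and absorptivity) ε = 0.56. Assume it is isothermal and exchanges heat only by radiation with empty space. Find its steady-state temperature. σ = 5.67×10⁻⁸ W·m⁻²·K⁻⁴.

T ≈ 165 K

At steady state, absorbed solar power + internal power = radiated power.
Absorbed: α·S·A_cross = 0.56·52.7·10.52 = 310.5 W (cross-section πr²).
Total input = 310.5 + 686 = 996.5 W.
Radiated: εσ·A_surf·T⁴ with A_surf = 4πr² = 42.08 m².
T⁴ = 996.5/(0.56·5.67×10⁻⁸·42.08) = 7.457×10⁸ K⁴.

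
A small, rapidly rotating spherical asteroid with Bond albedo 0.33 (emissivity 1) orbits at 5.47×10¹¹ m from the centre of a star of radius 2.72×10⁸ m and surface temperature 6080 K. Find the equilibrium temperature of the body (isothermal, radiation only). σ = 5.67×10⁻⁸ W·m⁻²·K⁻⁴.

The star's surface emits σT_*⁴; at distance d the flux is S = σT_*⁴(R_*/d)².
S = 5.67×10⁻⁸·(6080)⁴·(2.72×10⁸/5.47×10¹¹)² = 19.16 W/m².
For an isothermal sphere T⁴ = (1−a)S/(4σ) = 5.660×10⁷ K⁴.

T ≈ 86.7 K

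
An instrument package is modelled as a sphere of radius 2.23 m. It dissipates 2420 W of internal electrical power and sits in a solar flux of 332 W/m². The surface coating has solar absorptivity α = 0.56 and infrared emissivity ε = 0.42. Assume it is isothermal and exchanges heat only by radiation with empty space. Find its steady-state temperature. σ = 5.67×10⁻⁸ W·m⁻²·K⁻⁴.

At steady state, absorbed solar power + internal power = radiated power.
Absorbed: α·S·A_cross = 0.56·332·15.62 = 2905 W (cross-section πr²).
Total input = 2905 + 2420 = 5325 W.
Radiated: εσ·A_surf·T⁴ with A_surf = 4πr² = 62.49 m².
T⁴ = 5325/(0.42·5.67×10⁻⁸·62.49) = 3.578×10⁹ K⁴.

T ≈ 245 K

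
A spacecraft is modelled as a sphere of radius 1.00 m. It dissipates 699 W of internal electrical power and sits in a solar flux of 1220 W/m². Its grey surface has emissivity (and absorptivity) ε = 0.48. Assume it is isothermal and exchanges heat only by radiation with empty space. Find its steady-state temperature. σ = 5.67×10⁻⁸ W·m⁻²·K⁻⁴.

At steady state, absorbed solar power + internal power = radiated power.
Absorbed: α·S·A_cross = 0.48·1220·3.142 = 1840 W (cross-section πr²).
Total input = 1840 + 699 = 2539 W.
Radiated: εσ·A_surf·T⁴ with A_surf = 4πr² = 12.57 m².
T⁴ = 2539/(0.48·5.67×10⁻⁸·12.57) = 7.423×10⁹ K⁴.

T ≈ 294 K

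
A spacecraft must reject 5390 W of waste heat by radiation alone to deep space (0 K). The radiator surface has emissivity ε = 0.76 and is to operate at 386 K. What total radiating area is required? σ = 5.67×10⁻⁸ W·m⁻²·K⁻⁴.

A ≈ 5.63 m²

P = εσA T⁴ ⇒ A = P/(εσT⁴).
T⁴ = 2.220×10¹⁰ K⁴.
A = 5390/(0.76 × 5.67×10⁻⁸ × 2.220×10¹⁰).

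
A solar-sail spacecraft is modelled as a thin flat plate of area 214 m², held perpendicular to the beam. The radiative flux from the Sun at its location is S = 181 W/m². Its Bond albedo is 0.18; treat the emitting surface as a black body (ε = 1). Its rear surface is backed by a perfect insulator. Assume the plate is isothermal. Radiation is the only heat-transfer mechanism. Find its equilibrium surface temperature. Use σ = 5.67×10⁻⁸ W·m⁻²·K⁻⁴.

At equilibrium, absorbed power = emitted power.
Absorbing cross-section = A = 214.0 m²; emitting surface = A = 214.0 m² (ratio 1).
(1−a)S·A_cross = εσ·A_surf·T⁴  ⇒  T⁴ = (1−a)S/(1σ).
T⁴ = 0.820·181/(1·5.67×10⁻⁸) = 2.618×10⁹ K⁴.
T = (2.618×10⁹)^(1/4).

T ≈ 226 K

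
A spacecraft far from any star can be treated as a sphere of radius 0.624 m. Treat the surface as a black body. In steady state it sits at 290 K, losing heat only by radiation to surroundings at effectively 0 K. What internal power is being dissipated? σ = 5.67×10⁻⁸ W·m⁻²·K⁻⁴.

P ≈ 1960 W

Steady state: P = εσA T⁴.
A = 4πr² = 4.893 m²; T⁴ = (290)⁴ = 7.073×10⁹ K⁴.
P = 1.0 × 5.67×10⁻⁸ × 4.893 × 7.073×10⁹.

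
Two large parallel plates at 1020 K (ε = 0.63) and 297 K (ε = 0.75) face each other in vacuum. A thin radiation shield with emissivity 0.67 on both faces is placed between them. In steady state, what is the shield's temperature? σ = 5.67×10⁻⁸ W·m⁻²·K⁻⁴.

T_s ≈ 845 K

In steady state the net flux on the hot side equals that on the cold side.
σ(T₁⁴−T_s⁴)/D₁ = σ(T_s⁴−T₂⁴)/D₂, with D₁ = 1/ε₁+1/ε_s−1 = 2.080, D₂ = 1/ε_s+1/ε₂−1 = 1.826.
Solve for T_s⁴: T_s⁴ = (D₂·T₁⁴ + D₁·T₂⁴)/(D₁+D₂) = 5.102×10¹¹ K⁴.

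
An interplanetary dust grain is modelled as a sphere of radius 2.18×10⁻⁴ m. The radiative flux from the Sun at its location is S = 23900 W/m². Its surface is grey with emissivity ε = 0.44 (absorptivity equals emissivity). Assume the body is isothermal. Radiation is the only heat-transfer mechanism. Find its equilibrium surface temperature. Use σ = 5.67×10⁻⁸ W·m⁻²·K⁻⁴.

T ≈ 570 K

At equilibrium, absorbed power = emitted power.
Absorbing cross-section = πr² = 1.493×10⁻⁷ m²; emitting surface = 4πr² = 5.972×10⁻⁷ m² (ratio 4).
εS·A_cross = εσ·A_surf·T⁴  ⇒  T⁴ = S/(4σ)   (ε cancels).
T⁴ = 23900/(4·5.67×10⁻⁸) = 1.054×10¹¹ K⁴.
T = (1.054×10¹¹)^(1/4).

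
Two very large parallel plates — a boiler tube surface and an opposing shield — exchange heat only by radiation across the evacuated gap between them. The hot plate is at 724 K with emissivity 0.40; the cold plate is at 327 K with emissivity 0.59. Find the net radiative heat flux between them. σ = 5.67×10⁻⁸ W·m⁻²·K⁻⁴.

q ≈ 4670 W/m²

For two infinite grey parallel plates, q = σ(T₁⁴ − T₂⁴)/(1/ε₁ + 1/ε₂ − 1).
T₁⁴ − T₂⁴ = 2.748×10¹¹ − 1.143×10¹⁰ = 2.633×10¹¹ K⁴.
1/ε₁ + 1/ε₂ − 1 = 2.500 + 1.695 − 1 = 3.195.
q = 5.67×10⁻⁸ × 2.633×10¹¹ / 3.195.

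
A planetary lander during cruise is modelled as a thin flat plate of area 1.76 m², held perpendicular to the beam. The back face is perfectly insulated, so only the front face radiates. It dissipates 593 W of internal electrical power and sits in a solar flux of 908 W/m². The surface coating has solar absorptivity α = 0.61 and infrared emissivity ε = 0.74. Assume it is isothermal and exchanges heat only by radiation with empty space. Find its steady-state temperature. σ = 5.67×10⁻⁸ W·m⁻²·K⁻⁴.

T ≈ 382 K

At steady state, absorbed solar power + internal power = radiated power.
Absorbed: α·S·A_cross = 0.61·908·1.760 = 974.8 W (cross-section A).
Total input = 974.8 + 593 = 1568 W.
Radiated: εσ·A_surf·T⁴ with A_surf = A = 1.760 m².
T⁴ = 1568/(0.74·5.67×10⁻⁸·1.760) = 2.123×10¹⁰ K⁴.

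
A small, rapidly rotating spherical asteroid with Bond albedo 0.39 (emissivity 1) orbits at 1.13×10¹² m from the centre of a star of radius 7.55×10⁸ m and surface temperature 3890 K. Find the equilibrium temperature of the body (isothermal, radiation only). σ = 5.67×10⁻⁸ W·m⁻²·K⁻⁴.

T ≈ 62.8 K

The star's surface emits σT_*⁴; at distance d the flux is S = σT_*⁴(R_*/d)².
S = 5.67×10⁻⁸·(3890)⁴·(7.55×10⁸/1.13×10¹²)² = 5.796 W/m².
For an isothermal sphere T⁴ = (1−a)S/(4σ) = 1.559×10⁷ K⁴.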